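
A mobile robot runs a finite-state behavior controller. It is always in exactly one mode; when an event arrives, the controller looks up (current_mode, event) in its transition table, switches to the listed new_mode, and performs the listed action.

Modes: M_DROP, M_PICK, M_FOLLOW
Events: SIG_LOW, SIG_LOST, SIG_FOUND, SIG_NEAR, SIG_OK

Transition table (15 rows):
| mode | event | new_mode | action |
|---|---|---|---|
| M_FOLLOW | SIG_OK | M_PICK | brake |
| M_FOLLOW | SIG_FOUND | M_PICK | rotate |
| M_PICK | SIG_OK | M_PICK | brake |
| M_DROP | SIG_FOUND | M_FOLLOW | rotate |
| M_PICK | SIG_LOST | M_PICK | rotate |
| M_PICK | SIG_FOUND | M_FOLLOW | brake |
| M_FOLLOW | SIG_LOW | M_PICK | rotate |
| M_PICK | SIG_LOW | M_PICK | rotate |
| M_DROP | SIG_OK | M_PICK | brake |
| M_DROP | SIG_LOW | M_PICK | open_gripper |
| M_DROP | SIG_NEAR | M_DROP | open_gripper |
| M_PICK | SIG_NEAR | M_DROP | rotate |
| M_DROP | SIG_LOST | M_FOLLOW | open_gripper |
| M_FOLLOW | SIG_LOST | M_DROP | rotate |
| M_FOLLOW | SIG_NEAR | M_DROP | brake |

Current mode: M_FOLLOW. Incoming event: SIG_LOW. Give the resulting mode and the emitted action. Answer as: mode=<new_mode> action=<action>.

mode=M_PICK action=rotate

current mode = M_FOLLOW; filter table to that mode:
  (M_FOLLOW, SIG_OK) → (M_PICK, brake)
  (M_FOLLOW, SIG_FOUND) → (M_PICK, rotate)
  (M_FOLLOW, SIG_LOW) → (M_PICK, rotate)  ← event matches
  (M_FOLLOW, SIG_LOST) → (M_DROP, rotate)
  (M_FOLLOW, SIG_NEAR) → (M_DROP, brake)
event = SIG_LOW selects (M_PICK, rotate)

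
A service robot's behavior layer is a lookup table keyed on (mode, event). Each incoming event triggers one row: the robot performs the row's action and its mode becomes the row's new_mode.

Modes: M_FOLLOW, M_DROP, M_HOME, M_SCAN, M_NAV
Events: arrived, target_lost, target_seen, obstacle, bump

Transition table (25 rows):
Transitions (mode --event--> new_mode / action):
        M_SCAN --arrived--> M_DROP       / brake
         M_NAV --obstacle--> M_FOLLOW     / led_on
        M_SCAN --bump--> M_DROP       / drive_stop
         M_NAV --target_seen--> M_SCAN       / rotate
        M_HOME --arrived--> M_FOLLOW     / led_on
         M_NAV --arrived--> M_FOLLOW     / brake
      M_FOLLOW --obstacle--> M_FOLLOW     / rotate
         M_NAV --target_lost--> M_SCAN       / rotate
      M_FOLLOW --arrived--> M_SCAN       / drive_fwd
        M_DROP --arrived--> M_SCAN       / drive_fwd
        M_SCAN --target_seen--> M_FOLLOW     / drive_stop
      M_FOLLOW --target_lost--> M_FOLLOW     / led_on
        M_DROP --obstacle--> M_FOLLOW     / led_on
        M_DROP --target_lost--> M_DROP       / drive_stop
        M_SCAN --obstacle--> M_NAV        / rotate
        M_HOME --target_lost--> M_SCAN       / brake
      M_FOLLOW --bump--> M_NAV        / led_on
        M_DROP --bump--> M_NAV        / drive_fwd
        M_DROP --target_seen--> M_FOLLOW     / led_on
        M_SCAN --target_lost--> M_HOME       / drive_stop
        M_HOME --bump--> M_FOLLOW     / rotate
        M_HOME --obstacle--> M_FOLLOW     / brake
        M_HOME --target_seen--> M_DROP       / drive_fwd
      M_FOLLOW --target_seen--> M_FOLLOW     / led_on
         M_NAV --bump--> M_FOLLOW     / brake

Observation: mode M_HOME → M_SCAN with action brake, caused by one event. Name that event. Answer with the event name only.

try arrived: (M_HOME, arrived) → (M_FOLLOW, led_on)
try target_lost: (M_HOME, target_lost) → (M_SCAN, brake)  ← matches
try target_seen: (M_HOME, target_seen) → (M_DROP, drive_fwd)
try obstacle: (M_HOME, obstacle) → (M_FOLLOW, brake)
try bump: (M_HOME, bump) → (M_FOLLOW, rotate)

target_lost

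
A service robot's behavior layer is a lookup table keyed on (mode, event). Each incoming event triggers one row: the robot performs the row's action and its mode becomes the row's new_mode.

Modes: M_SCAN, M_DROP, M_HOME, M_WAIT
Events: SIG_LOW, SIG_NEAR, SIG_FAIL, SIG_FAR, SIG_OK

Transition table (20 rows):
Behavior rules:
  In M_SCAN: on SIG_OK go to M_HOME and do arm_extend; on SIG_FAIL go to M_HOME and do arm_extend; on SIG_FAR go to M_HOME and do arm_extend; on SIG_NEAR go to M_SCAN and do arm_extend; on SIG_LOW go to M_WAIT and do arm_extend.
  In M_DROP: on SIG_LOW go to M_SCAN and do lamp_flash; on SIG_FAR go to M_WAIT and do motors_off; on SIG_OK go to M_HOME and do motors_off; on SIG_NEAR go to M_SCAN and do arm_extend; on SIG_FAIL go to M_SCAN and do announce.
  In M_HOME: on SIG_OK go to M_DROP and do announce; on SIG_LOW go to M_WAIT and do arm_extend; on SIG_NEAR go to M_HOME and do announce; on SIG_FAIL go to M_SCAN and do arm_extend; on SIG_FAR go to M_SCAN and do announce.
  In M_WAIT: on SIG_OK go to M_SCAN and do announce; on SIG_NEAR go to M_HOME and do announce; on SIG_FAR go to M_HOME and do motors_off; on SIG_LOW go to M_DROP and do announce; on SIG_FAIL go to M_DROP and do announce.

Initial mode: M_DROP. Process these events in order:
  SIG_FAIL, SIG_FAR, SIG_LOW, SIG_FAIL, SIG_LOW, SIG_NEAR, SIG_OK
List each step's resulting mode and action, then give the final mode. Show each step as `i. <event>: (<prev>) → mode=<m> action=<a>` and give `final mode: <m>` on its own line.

final mode: M_HOME

1. SIG_FAIL: (M_DROP) → mode=M_SCAN action=announce
2. SIG_FAR: (M_SCAN) → mode=M_HOME action=arm_extend
3. SIG_LOW: (M_HOME) → mode=M_WAIT action=arm_extend
4. SIG_FAIL: (M_WAIT) → mode=M_DROP action=announce
5. SIG_LOW: (M_DROP) → mode=M_SCAN action=lamp_flash
6. SIG_NEAR: (M_SCAN) → mode=M_SCAN action=arm_extend
7. SIG_OK: (M_SCAN) → mode=M_HOME action=arm_extend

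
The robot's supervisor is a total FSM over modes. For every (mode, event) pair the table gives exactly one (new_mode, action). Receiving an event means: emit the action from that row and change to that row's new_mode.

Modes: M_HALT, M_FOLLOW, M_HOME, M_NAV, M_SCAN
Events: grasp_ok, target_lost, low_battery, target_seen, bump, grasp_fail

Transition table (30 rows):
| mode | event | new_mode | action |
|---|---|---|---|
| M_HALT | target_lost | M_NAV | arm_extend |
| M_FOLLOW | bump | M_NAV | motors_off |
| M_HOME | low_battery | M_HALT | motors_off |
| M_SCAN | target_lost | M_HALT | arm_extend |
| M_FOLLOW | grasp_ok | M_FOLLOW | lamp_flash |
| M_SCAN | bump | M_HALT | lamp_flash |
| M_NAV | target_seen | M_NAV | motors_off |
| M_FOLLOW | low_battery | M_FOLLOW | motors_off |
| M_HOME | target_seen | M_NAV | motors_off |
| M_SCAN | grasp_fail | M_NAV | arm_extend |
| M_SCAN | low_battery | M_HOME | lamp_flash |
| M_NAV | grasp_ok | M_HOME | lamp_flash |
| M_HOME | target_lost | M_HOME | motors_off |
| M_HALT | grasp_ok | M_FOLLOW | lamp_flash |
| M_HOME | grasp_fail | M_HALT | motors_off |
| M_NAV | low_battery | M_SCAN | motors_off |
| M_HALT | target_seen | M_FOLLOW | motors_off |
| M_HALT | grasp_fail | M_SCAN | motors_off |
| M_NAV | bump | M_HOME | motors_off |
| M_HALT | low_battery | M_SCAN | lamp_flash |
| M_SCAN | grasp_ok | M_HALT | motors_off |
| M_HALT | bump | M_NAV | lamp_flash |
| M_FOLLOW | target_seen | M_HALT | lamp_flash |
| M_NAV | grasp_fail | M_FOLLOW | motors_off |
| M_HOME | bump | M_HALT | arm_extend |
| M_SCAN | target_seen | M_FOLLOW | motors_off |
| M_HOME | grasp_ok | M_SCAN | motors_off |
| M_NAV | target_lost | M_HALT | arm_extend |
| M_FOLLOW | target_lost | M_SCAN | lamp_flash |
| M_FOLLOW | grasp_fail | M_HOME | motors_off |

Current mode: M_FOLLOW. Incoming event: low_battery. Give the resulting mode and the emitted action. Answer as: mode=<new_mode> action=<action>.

current mode = M_FOLLOW; filter table to that mode:
  (M_FOLLOW, bump) → (M_NAV, motors_off)
  (M_FOLLOW, grasp_ok) → (M_FOLLOW, lamp_flash)
  (M_FOLLOW, low_battery) → (M_FOLLOW, motors_off)  ← event matches
  (M_FOLLOW, target_seen) → (M_HALT, lamp_flash)
  (M_FOLLOW, target_lost) → (M_SCAN, lamp_flash)
  (M_FOLLOW, grasp_fail) → (M_HOME, motors_off)
event = low_battery selects (M_FOLLOW, motors_off)

mode=M_FOLLOW action=motors_off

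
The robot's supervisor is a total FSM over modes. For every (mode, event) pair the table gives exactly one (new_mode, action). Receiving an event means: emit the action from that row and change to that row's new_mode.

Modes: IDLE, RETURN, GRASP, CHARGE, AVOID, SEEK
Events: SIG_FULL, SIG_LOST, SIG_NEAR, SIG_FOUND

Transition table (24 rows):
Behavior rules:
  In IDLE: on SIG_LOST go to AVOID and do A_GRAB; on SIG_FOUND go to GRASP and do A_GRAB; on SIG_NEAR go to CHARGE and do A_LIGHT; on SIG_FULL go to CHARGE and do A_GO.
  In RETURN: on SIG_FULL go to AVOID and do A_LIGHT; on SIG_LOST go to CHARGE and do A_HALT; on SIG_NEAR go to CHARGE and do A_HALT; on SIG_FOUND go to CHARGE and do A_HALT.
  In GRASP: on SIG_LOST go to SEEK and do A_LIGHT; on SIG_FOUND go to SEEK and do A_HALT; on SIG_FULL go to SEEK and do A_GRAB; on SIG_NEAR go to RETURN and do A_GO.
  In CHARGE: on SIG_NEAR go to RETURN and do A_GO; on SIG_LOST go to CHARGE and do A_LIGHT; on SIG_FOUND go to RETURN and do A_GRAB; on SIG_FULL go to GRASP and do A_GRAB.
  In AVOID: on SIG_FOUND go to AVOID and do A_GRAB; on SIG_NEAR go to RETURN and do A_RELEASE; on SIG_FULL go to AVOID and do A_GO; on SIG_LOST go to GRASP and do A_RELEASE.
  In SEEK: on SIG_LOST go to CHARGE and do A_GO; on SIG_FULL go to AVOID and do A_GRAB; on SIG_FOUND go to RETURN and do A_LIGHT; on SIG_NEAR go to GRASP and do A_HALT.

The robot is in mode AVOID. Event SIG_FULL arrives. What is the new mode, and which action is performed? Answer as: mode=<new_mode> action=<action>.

current mode = AVOID; filter table to that mode:
  (AVOID, SIG_FOUND) → (AVOID, A_GRAB)
  (AVOID, SIG_NEAR) → (RETURN, A_RELEASE)
  (AVOID, SIG_FULL) → (AVOID, A_GO)  ← event matches
  (AVOID, SIG_LOST) → (GRASP, A_RELEASE)
event = SIG_FULL selects (AVOID, A_GO)

mode=AVOID action=A_GO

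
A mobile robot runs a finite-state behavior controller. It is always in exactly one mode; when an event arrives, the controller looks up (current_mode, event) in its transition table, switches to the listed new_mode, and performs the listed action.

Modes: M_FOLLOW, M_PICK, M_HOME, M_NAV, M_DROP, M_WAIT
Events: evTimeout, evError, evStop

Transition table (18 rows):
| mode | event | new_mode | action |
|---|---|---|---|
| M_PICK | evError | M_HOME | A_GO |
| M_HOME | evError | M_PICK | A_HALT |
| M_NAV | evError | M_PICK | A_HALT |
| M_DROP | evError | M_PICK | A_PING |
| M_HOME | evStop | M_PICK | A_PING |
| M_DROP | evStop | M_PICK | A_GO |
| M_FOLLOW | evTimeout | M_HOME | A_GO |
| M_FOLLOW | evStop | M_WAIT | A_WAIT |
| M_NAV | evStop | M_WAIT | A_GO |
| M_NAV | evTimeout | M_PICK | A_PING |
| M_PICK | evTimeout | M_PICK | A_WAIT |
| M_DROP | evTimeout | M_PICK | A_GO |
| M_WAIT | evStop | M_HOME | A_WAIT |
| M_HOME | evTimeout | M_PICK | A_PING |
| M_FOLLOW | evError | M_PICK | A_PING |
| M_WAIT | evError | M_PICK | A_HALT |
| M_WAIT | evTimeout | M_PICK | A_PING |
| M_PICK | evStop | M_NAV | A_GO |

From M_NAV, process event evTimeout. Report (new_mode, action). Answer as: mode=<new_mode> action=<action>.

current mode = M_NAV; filter table to that mode:
  (M_NAV, evError) → (M_PICK, A_HALT)
  (M_NAV, evStop) → (M_WAIT, A_GO)
  (M_NAV, evTimeout) → (M_PICK, A_PING)  ← event matches
event = evTimeout selects (M_PICK, A_PING)

mode=M_PICK action=A_PING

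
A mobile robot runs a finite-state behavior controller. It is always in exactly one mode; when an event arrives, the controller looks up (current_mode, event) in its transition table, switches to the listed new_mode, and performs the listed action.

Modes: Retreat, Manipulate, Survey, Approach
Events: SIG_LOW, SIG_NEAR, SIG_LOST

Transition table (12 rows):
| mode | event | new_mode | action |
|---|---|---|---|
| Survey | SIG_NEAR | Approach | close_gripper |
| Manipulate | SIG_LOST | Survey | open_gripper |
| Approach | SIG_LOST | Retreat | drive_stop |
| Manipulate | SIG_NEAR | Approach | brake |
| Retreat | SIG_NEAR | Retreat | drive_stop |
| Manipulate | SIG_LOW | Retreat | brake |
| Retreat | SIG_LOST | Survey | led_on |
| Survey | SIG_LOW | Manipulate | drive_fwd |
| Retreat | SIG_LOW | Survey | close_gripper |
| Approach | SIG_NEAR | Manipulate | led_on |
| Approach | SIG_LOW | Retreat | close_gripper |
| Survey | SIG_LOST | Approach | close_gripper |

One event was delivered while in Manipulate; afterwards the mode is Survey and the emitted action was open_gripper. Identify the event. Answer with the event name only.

SIG_LOST

try SIG_LOW: (Manipulate, SIG_LOW) → (Retreat, brake)
try SIG_NEAR: (Manipulate, SIG_NEAR) → (Approach, brake)
try SIG_LOST: (Manipulate, SIG_LOST) → (Survey, open_gripper)  ← matches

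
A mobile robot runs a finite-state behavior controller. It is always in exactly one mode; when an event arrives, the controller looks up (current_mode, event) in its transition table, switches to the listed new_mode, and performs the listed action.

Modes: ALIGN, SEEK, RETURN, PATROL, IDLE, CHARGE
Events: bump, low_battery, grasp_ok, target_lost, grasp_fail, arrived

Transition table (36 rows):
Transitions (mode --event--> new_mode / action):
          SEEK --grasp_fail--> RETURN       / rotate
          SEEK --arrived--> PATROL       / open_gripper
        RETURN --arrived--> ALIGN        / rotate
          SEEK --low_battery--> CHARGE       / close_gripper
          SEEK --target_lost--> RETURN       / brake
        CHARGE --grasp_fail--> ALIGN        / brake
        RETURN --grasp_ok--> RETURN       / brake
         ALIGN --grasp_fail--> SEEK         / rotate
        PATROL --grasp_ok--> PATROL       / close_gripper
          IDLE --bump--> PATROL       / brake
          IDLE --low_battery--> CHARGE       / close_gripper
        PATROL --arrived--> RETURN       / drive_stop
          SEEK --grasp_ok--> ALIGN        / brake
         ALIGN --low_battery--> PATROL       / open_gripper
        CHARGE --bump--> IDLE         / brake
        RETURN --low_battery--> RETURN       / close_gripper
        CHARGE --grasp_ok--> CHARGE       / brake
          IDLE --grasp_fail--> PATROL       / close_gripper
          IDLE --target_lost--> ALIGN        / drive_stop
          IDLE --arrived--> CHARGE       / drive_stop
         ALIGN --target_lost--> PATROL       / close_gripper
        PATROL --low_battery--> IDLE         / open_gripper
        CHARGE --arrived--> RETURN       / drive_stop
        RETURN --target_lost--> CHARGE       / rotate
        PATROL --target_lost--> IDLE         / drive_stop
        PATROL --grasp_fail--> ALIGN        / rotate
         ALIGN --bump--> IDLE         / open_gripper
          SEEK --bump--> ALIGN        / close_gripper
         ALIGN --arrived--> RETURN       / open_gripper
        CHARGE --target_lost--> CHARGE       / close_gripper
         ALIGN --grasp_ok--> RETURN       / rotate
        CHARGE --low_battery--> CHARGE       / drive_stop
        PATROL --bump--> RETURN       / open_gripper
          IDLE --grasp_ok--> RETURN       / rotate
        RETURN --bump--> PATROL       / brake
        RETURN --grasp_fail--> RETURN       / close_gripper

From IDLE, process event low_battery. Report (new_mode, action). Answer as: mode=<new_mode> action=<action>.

mode=CHARGE action=close_gripper

current mode = IDLE; filter table to that mode:
  (IDLE, bump) → (PATROL, brake)
  (IDLE, low_battery) → (CHARGE, close_gripper)  ← event matches
  (IDLE, grasp_fail) → (PATROL, close_gripper)
  (IDLE, target_lost) → (ALIGN, drive_stop)
  (IDLE, arrived) → (CHARGE, drive_stop)
  (IDLE, grasp_ok) → (RETURN, rotate)
event = low_battery selects (CHARGE, close_gripper)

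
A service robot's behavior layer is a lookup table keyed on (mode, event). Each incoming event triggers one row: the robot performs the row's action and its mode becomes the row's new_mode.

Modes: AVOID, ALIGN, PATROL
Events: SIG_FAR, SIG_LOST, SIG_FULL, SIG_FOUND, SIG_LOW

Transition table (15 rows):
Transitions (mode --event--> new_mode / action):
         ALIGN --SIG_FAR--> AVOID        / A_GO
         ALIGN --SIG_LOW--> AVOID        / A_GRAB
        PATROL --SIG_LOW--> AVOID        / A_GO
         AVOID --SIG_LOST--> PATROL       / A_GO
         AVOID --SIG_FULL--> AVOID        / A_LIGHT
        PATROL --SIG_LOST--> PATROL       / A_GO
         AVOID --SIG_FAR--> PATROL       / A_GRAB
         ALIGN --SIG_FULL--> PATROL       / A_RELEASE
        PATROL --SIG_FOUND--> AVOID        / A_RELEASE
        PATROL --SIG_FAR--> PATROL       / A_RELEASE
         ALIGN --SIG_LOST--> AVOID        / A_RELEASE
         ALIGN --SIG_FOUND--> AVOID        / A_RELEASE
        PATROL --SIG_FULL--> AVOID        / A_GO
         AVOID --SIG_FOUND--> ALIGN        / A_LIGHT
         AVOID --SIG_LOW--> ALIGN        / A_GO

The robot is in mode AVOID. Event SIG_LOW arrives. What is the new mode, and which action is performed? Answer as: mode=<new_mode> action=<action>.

current mode = AVOID; filter table to that mode:
  (AVOID, SIG_LOST) → (PATROL, A_GO)
  (AVOID, SIG_FULL) → (AVOID, A_LIGHT)
  (AVOID, SIG_FAR) → (PATROL, A_GRAB)
  (AVOID, SIG_FOUND) → (ALIGN, A_LIGHT)
  (AVOID, SIG_LOW) → (ALIGN, A_GO)  ← event matches
event = SIG_LOW selects (ALIGN, A_GO)

mode=ALIGN action=A_GO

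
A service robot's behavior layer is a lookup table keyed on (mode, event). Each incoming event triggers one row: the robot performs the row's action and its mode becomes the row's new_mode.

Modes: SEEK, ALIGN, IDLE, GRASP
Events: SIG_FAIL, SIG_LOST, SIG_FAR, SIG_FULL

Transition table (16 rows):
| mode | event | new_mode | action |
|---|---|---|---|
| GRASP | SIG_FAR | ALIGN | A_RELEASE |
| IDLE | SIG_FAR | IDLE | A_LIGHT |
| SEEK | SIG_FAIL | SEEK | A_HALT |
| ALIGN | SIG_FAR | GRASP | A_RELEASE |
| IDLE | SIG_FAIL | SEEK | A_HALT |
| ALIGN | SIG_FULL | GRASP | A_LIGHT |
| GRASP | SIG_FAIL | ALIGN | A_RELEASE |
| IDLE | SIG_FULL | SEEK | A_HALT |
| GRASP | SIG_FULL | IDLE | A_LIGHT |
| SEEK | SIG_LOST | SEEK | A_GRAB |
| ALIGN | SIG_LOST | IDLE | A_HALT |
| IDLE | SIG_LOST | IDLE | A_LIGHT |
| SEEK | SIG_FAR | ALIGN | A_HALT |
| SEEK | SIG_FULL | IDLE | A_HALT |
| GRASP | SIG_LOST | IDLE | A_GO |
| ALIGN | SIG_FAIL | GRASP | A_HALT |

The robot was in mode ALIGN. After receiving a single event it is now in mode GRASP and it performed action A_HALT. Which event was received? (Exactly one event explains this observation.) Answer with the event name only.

try SIG_FAIL: (ALIGN, SIG_FAIL) → (GRASP, A_HALT)  ← matches
try SIG_LOST: (ALIGN, SIG_LOST) → (IDLE, A_HALT)
try SIG_FAR: (ALIGN, SIG_FAR) → (GRASP, A_RELEASE)
try SIG_FULL: (ALIGN, SIG_FULL) → (GRASP, A_LIGHT)

SIG_FAIL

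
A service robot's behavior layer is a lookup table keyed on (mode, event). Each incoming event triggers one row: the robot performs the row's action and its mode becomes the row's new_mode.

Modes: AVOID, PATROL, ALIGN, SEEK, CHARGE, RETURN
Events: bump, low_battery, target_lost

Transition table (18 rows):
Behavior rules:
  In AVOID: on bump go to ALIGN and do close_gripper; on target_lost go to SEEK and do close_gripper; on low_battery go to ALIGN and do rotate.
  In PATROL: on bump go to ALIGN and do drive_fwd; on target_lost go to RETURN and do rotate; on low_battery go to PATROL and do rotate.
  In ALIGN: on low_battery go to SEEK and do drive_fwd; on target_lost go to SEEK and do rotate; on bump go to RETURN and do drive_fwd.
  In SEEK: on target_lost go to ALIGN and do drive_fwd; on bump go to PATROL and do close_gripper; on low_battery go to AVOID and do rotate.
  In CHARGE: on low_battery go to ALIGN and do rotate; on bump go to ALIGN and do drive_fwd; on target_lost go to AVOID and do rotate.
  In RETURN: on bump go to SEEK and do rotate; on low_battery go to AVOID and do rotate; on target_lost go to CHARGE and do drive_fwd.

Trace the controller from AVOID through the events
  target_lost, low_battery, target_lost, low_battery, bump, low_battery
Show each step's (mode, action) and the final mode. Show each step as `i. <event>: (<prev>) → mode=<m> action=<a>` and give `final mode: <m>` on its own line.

final mode: SEEK

1. target_lost: (AVOID) → mode=SEEK action=close_gripper
2. low_battery: (SEEK) → mode=AVOID action=rotate
3. target_lost: (AVOID) → mode=SEEK action=close_gripper
4. low_battery: (SEEK) → mode=AVOID action=rotate
5. bump: (AVOID) → mode=ALIGN action=close_gripper
6. low_battery: (ALIGN) → mode=SEEK action=drive_fwd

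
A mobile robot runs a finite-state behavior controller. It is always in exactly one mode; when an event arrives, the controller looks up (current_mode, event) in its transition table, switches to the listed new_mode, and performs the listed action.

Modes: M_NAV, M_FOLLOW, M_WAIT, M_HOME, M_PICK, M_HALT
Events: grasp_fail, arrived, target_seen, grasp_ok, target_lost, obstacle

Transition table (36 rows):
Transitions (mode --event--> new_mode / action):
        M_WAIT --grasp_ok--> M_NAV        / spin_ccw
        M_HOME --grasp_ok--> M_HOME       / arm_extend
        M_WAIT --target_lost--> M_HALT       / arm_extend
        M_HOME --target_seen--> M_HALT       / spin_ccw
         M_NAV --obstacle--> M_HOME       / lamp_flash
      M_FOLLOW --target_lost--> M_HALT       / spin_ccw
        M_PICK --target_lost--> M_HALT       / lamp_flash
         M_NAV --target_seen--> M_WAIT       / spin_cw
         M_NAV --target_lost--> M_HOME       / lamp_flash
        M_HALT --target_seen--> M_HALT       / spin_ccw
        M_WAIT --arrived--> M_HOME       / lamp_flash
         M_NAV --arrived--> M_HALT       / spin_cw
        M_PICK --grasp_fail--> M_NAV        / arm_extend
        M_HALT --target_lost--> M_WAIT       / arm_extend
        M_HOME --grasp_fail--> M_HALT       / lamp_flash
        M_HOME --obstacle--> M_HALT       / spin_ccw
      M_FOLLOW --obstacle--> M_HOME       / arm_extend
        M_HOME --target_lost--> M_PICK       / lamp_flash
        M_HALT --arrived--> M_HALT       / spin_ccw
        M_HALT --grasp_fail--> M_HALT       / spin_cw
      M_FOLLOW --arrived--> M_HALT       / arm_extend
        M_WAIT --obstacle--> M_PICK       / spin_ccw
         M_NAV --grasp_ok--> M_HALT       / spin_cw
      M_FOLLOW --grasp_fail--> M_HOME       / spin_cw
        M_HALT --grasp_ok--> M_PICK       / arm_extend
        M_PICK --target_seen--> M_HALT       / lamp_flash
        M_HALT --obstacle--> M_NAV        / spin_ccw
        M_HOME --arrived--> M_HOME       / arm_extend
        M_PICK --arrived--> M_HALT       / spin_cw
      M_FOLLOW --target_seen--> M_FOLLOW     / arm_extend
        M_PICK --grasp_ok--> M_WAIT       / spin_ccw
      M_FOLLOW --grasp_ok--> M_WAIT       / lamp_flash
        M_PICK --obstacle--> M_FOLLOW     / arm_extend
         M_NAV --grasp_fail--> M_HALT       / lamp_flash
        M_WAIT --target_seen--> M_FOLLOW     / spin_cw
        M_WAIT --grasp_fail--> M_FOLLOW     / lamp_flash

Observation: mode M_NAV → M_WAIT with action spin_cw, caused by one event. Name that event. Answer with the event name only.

target_seen

try grasp_fail: (M_NAV, grasp_fail) → (M_HALT, lamp_flash)
try arrived: (M_NAV, arrived) → (M_HALT, spin_cw)
try target_seen: (M_NAV, target_seen) → (M_WAIT, spin_cw)  ← matches
try grasp_ok: (M_NAV, grasp_ok) → (M_HALT, spin_cw)
try target_lost: (M_NAV, target_lost) → (M_HOME, lamp_flash)
try obstacle: (M_NAV, obstacle) → (M_HOME, lamp_flash)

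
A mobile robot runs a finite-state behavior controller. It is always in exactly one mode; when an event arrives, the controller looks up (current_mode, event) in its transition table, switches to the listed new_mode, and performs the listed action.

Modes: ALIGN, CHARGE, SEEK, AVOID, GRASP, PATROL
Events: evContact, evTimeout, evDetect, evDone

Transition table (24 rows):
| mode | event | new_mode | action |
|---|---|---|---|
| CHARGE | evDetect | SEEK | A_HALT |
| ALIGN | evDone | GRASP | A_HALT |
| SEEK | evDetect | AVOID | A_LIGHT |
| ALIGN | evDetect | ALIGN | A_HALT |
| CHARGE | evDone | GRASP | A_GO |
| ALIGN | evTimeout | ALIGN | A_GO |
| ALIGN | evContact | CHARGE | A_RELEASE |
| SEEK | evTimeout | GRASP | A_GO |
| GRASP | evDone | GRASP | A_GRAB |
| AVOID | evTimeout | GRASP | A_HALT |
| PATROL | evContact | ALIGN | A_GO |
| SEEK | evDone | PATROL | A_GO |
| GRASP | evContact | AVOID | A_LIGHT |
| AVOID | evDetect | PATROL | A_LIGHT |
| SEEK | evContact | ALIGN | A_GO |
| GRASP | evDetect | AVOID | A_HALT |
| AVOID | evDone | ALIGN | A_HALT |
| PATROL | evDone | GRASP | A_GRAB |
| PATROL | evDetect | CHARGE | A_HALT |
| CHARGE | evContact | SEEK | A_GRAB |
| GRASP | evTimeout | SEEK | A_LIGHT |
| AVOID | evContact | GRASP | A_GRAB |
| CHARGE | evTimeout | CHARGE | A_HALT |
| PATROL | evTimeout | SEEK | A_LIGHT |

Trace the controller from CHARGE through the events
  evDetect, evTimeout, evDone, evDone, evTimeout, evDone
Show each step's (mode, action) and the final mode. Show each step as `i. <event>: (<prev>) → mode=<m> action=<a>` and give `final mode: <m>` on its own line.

final mode: PATROL

1. evDetect: (CHARGE) → mode=SEEK action=A_HALT
2. evTimeout: (SEEK) → mode=GRASP action=A_GO
3. evDone: (GRASP) → mode=GRASP action=A_GRAB
4. evDone: (GRASP) → mode=GRASP action=A_GRAB
5. evTimeout: (GRASP) → mode=SEEK action=A_LIGHT
6. evDone: (SEEK) → mode=PATROL action=A_GO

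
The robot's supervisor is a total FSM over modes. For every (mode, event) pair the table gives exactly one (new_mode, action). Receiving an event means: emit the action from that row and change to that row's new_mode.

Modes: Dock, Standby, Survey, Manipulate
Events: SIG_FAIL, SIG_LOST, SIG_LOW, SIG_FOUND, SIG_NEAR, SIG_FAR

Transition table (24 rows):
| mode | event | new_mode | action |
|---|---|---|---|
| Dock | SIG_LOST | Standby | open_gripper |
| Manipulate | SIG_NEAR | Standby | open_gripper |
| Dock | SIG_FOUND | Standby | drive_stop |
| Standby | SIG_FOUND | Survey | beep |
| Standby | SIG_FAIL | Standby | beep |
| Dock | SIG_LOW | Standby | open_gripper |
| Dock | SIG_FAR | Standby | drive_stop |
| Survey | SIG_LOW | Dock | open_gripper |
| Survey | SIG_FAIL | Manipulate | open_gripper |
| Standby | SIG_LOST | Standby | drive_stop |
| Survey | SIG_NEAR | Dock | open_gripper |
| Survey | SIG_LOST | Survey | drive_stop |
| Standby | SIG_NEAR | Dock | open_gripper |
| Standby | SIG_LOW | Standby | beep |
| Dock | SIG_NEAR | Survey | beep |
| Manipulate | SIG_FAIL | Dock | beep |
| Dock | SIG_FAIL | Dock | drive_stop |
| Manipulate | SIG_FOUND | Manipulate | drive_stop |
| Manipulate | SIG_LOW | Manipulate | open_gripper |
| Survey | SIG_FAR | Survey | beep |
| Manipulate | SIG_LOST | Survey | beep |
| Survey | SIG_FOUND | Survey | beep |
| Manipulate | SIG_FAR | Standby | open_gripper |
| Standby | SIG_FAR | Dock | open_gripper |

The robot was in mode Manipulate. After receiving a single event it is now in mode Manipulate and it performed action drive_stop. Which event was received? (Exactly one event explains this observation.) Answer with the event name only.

try SIG_FAIL: (Manipulate, SIG_FAIL) → (Dock, beep)
try SIG_LOST: (Manipulate, SIG_LOST) → (Survey, beep)
try SIG_LOW: (Manipulate, SIG_LOW) → (Manipulate, open_gripper)
try SIG_FOUND: (Manipulate, SIG_FOUND) → (Manipulate, drive_stop)  ← matches
try SIG_NEAR: (Manipulate, SIG_NEAR) → (Standby, open_gripper)
try SIG_FAR: (Manipulate, SIG_FAR) → (Standby, open_gripper)

SIG_FOUND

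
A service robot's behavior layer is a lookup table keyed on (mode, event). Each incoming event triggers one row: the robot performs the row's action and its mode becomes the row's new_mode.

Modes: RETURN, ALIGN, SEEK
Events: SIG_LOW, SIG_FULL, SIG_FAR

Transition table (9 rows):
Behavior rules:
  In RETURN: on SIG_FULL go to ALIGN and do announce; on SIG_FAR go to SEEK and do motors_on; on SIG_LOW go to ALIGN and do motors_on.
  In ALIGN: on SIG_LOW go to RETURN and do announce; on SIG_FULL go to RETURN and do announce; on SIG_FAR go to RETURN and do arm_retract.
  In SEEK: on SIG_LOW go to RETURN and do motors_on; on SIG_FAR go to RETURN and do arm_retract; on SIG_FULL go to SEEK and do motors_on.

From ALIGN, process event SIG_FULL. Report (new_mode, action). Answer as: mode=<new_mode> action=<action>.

current mode = ALIGN; filter table to that mode:
  (ALIGN, SIG_LOW) → (RETURN, announce)
  (ALIGN, SIG_FULL) → (RETURN, announce)  ← event matches
  (ALIGN, SIG_FAR) → (RETURN, arm_retract)
event = SIG_FULL selects (RETURN, announce)

mode=RETURN action=announce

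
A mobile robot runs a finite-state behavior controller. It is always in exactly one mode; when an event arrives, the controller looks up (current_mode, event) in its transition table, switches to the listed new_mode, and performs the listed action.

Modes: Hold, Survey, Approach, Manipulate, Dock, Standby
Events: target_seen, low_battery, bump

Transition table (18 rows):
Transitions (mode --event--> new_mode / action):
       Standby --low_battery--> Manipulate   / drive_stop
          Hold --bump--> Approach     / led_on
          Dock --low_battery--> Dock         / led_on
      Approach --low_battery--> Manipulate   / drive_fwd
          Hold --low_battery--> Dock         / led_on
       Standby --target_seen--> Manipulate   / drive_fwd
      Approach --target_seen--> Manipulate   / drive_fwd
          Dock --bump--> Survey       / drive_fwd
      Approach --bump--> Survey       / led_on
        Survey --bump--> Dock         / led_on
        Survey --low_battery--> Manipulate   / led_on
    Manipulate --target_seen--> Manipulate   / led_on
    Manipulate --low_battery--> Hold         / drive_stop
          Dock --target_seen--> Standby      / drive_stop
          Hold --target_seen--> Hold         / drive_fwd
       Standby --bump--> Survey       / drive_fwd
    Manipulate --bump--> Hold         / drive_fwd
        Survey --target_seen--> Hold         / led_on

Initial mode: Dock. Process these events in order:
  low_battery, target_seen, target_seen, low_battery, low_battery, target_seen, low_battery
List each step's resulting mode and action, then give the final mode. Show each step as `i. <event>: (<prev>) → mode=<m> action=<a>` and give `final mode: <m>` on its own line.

1. low_battery: (Dock) → mode=Dock action=led_on
2. target_seen: (Dock) → mode=Standby action=drive_stop
3. target_seen: (Standby) → mode=Manipulate action=drive_fwd
4. low_battery: (Manipulate) → mode=Hold action=drive_stop
5. low_battery: (Hold) → mode=Dock action=led_on
6. target_seen: (Dock) → mode=Standby action=drive_stop
7. low_battery: (Standby) → mode=Manipulate action=drive_stop

final mode: Manipulate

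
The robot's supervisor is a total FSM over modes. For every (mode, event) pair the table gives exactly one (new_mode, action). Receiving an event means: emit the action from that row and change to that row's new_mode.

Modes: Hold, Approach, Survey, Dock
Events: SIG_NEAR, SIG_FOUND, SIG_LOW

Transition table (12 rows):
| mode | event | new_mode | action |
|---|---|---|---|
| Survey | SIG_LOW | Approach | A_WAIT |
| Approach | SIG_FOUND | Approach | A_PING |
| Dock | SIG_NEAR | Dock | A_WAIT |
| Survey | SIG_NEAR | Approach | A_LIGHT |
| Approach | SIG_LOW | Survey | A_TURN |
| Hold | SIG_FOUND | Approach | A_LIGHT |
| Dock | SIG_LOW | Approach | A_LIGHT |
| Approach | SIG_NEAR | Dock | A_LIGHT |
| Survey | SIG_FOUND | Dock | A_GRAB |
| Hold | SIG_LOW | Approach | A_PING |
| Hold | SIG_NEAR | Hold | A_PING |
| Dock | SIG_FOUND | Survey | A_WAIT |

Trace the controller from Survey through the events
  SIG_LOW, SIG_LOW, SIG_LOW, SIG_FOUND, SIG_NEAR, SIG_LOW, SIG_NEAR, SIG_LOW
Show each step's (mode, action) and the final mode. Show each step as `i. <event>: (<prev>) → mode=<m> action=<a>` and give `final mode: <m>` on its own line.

1. SIG_LOW: (Survey) → mode=Approach action=A_WAIT
2. SIG_LOW: (Approach) → mode=Survey action=A_TURN
3. SIG_LOW: (Survey) → mode=Approach action=A_WAIT
4. SIG_FOUND: (Approach) → mode=Approach action=A_PING
5. SIG_NEAR: (Approach) → mode=Dock action=A_LIGHT
6. SIG_LOW: (Dock) → mode=Approach action=A_LIGHT
7. SIG_NEAR: (Approach) → mode=Dock action=A_LIGHT
8. SIG_LOW: (Dock) → mode=Approach action=A_LIGHT

final mode: Approach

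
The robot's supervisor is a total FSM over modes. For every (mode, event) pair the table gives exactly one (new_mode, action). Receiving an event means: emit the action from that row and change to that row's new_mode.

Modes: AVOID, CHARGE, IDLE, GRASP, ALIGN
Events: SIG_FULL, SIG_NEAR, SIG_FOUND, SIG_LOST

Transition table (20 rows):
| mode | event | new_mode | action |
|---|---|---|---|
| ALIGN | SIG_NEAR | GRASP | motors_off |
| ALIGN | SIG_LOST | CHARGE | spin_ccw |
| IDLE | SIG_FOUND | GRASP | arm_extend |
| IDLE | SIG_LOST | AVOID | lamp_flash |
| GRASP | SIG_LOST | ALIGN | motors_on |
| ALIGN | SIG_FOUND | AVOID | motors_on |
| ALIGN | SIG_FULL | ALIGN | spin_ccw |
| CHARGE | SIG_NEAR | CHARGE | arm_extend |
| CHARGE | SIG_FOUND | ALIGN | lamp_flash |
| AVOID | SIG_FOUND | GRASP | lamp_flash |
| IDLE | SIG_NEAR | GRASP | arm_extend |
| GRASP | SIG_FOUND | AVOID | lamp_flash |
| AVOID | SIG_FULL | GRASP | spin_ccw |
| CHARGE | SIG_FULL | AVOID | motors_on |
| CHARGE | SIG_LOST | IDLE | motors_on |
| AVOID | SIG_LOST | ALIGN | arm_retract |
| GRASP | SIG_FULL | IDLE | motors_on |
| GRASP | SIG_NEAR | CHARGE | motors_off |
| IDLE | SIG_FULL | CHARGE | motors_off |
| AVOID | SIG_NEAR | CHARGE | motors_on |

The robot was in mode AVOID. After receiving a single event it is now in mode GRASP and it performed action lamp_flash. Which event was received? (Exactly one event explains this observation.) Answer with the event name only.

SIG_FOUND

try SIG_FULL: (AVOID, SIG_FULL) → (GRASP, spin_ccw)
try SIG_NEAR: (AVOID, SIG_NEAR) → (CHARGE, motors_on)
try SIG_FOUND: (AVOID, SIG_FOUND) → (GRASP, lamp_flash)  ← matches
try SIG_LOST: (AVOID, SIG_LOST) → (ALIGN, arm_retract)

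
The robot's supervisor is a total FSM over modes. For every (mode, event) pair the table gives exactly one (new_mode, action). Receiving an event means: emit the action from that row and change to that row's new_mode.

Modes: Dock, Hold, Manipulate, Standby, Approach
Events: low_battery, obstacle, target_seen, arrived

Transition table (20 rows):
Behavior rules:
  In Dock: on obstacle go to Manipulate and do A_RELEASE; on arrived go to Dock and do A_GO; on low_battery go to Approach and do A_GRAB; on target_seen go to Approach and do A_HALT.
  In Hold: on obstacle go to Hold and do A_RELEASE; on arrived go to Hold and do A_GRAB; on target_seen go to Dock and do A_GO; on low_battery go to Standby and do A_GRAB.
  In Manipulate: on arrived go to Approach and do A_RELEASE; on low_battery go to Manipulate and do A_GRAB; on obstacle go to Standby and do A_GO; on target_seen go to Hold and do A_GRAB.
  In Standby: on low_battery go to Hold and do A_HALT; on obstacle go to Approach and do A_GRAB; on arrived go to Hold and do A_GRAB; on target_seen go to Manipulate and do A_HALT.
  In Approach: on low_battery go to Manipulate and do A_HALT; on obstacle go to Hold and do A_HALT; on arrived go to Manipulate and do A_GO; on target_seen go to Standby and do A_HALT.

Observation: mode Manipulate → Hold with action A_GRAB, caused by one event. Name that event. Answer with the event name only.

target_seen

try low_battery: (Manipulate, low_battery) → (Manipulate, A_GRAB)
try obstacle: (Manipulate, obstacle) → (Standby, A_GO)
try target_seen: (Manipulate, target_seen) → (Hold, A_GRAB)  ← matches
try arrived: (Manipulate, arrived) → (Approach, A_RELEASE)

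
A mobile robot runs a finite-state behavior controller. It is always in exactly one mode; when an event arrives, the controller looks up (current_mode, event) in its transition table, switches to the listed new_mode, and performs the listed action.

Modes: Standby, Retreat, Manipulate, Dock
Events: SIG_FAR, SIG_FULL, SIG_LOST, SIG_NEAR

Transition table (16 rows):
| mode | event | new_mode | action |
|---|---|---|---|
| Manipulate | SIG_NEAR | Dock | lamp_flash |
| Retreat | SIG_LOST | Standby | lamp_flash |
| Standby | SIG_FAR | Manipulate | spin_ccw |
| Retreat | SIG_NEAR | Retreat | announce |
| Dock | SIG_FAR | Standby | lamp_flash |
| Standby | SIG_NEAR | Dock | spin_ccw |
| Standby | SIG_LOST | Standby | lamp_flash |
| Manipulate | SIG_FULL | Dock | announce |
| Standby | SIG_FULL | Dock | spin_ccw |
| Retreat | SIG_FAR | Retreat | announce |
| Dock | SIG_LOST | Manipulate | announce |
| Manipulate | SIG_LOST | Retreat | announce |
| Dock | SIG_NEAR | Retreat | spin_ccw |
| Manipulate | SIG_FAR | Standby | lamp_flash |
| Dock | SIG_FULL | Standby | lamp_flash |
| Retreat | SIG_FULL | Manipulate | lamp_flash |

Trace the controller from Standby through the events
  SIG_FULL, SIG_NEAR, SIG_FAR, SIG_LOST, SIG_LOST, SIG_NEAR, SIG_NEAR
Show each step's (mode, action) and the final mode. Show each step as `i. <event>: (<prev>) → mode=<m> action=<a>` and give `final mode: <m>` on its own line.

1. SIG_FULL: (Standby) → mode=Dock action=spin_ccw
2. SIG_NEAR: (Dock) → mode=Retreat action=spin_ccw
3. SIG_FAR: (Retreat) → mode=Retreat action=announce
4. SIG_LOST: (Retreat) → mode=Standby action=lamp_flash
5. SIG_LOST: (Standby) → mode=Standby action=lamp_flash
6. SIG_NEAR: (Standby) → mode=Dock action=spin_ccw
7. SIG_NEAR: (Dock) → mode=Retreat action=spin_ccw

final mode: Retreat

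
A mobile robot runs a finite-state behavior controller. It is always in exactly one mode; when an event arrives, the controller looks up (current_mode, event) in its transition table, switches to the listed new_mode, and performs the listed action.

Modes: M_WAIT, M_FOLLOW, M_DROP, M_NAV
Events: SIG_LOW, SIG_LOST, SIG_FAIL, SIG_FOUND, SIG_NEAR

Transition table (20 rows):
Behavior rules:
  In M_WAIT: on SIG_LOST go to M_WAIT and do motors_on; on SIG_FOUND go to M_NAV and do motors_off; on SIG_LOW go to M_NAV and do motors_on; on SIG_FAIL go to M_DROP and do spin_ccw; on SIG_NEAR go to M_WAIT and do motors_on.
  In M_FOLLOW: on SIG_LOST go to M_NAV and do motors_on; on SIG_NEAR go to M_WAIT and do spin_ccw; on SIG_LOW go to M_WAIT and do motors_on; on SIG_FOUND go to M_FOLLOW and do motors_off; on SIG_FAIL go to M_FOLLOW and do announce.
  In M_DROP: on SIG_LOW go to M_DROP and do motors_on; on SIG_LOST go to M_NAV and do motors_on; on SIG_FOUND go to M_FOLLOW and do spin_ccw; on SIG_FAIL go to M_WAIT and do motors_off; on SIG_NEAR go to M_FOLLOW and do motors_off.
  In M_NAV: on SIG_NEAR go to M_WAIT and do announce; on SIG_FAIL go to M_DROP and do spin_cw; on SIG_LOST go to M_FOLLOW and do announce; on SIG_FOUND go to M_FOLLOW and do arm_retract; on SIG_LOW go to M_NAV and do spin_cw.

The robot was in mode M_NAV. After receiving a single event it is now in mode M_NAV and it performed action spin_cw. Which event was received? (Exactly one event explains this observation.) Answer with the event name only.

SIG_LOW

try SIG_LOW: (M_NAV, SIG_LOW) → (M_NAV, spin_cw)  ← matches
try SIG_LOST: (M_NAV, SIG_LOST) → (M_FOLLOW, announce)
try SIG_FAIL: (M_NAV, SIG_FAIL) → (M_DROP, spin_cw)
try SIG_FOUND: (M_NAV, SIG_FOUND) → (M_FOLLOW, arm_retract)
try SIG_NEAR: (M_NAV, SIG_NEAR) → (M_WAIT, announce)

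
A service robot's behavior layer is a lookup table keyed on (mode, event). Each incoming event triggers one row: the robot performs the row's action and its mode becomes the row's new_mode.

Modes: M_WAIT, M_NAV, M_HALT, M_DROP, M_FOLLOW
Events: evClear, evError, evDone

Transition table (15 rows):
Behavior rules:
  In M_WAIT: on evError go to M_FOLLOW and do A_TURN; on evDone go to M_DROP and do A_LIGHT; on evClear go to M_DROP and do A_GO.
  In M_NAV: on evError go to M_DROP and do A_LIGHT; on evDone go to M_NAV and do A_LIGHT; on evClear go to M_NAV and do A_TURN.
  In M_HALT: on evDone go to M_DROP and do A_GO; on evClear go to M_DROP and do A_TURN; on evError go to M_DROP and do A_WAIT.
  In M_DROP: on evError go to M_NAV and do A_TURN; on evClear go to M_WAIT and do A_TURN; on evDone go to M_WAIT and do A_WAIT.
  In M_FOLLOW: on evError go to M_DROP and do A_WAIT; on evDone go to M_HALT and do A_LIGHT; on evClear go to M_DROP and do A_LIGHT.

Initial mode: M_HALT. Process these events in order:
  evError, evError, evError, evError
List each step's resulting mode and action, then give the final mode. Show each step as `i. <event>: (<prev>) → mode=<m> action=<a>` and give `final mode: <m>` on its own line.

final mode: M_NAV

1. evError: (M_HALT) → mode=M_DROP action=A_WAIT
2. evError: (M_DROP) → mode=M_NAV action=A_TURN
3. evError: (M_NAV) → mode=M_DROP action=A_LIGHT
4. evError: (M_DROP) → mode=M_NAV action=A_TURN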